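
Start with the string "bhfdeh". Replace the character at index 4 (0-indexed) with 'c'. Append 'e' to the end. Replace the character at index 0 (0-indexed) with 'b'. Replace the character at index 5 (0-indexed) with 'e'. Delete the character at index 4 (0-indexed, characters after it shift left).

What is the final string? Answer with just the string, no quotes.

Applying each edit step by step:
Start: "bhfdeh"
Op 1 (replace idx 4: 'e' -> 'c'): "bhfdeh" -> "bhfdch"
Op 2 (append 'e'): "bhfdch" -> "bhfdche"
Op 3 (replace idx 0: 'b' -> 'b'): "bhfdche" -> "bhfdche"
Op 4 (replace idx 5: 'h' -> 'e'): "bhfdche" -> "bhfdcee"
Op 5 (delete idx 4 = 'c'): "bhfdcee" -> "bhfdee"

Answer: bhfdee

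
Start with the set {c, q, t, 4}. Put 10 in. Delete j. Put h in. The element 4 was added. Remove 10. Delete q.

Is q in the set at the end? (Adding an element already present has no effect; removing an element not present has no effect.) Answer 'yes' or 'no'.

Tracking the set through each operation:
Start: {4, c, q, t}
Event 1 (add 10): added. Set: {10, 4, c, q, t}
Event 2 (remove j): not present, no change. Set: {10, 4, c, q, t}
Event 3 (add h): added. Set: {10, 4, c, h, q, t}
Event 4 (add 4): already present, no change. Set: {10, 4, c, h, q, t}
Event 5 (remove 10): removed. Set: {4, c, h, q, t}
Event 6 (remove q): removed. Set: {4, c, h, t}

Final set: {4, c, h, t} (size 4)
q is NOT in the final set.

Answer: no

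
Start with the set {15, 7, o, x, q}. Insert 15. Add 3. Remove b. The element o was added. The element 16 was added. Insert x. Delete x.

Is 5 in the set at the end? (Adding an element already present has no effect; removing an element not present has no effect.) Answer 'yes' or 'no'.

Tracking the set through each operation:
Start: {15, 7, o, q, x}
Event 1 (add 15): already present, no change. Set: {15, 7, o, q, x}
Event 2 (add 3): added. Set: {15, 3, 7, o, q, x}
Event 3 (remove b): not present, no change. Set: {15, 3, 7, o, q, x}
Event 4 (add o): already present, no change. Set: {15, 3, 7, o, q, x}
Event 5 (add 16): added. Set: {15, 16, 3, 7, o, q, x}
Event 6 (add x): already present, no change. Set: {15, 16, 3, 7, o, q, x}
Event 7 (remove x): removed. Set: {15, 16, 3, 7, o, q}

Final set: {15, 16, 3, 7, o, q} (size 6)
5 is NOT in the final set.

Answer: no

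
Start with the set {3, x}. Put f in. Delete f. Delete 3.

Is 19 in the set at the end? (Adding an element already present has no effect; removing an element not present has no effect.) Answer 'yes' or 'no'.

Answer: no

Derivation:
Tracking the set through each operation:
Start: {3, x}
Event 1 (add f): added. Set: {3, f, x}
Event 2 (remove f): removed. Set: {3, x}
Event 3 (remove 3): removed. Set: {x}

Final set: {x} (size 1)
19 is NOT in the final set.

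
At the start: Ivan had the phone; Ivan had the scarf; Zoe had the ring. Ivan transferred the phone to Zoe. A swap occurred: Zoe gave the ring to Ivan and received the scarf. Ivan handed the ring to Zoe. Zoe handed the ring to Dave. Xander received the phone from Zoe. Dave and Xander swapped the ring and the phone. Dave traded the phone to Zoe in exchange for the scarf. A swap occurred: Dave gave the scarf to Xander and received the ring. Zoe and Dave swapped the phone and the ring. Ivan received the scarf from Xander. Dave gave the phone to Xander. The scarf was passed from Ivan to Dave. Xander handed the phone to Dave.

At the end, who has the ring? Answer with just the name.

Tracking all object holders:
Start: phone:Ivan, scarf:Ivan, ring:Zoe
Event 1 (give phone: Ivan -> Zoe). State: phone:Zoe, scarf:Ivan, ring:Zoe
Event 2 (swap ring<->scarf: now ring:Ivan, scarf:Zoe). State: phone:Zoe, scarf:Zoe, ring:Ivan
Event 3 (give ring: Ivan -> Zoe). State: phone:Zoe, scarf:Zoe, ring:Zoe
Event 4 (give ring: Zoe -> Dave). State: phone:Zoe, scarf:Zoe, ring:Dave
Event 5 (give phone: Zoe -> Xander). State: phone:Xander, scarf:Zoe, ring:Dave
Event 6 (swap ring<->phone: now ring:Xander, phone:Dave). State: phone:Dave, scarf:Zoe, ring:Xander
Event 7 (swap phone<->scarf: now phone:Zoe, scarf:Dave). State: phone:Zoe, scarf:Dave, ring:Xander
Event 8 (swap scarf<->ring: now scarf:Xander, ring:Dave). State: phone:Zoe, scarf:Xander, ring:Dave
Event 9 (swap phone<->ring: now phone:Dave, ring:Zoe). State: phone:Dave, scarf:Xander, ring:Zoe
Event 10 (give scarf: Xander -> Ivan). State: phone:Dave, scarf:Ivan, ring:Zoe
Event 11 (give phone: Dave -> Xander). State: phone:Xander, scarf:Ivan, ring:Zoe
Event 12 (give scarf: Ivan -> Dave). State: phone:Xander, scarf:Dave, ring:Zoe
Event 13 (give phone: Xander -> Dave). State: phone:Dave, scarf:Dave, ring:Zoe

Final state: phone:Dave, scarf:Dave, ring:Zoe
The ring is held by Zoe.

Answer: Zoe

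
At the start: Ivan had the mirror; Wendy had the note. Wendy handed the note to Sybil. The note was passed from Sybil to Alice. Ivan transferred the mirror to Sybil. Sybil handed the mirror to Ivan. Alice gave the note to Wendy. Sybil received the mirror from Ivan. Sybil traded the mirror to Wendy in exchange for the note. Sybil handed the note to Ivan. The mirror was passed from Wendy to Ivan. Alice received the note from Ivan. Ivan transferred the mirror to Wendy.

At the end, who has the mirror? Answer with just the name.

Answer: Wendy

Derivation:
Tracking all object holders:
Start: mirror:Ivan, note:Wendy
Event 1 (give note: Wendy -> Sybil). State: mirror:Ivan, note:Sybil
Event 2 (give note: Sybil -> Alice). State: mirror:Ivan, note:Alice
Event 3 (give mirror: Ivan -> Sybil). State: mirror:Sybil, note:Alice
Event 4 (give mirror: Sybil -> Ivan). State: mirror:Ivan, note:Alice
Event 5 (give note: Alice -> Wendy). State: mirror:Ivan, note:Wendy
Event 6 (give mirror: Ivan -> Sybil). State: mirror:Sybil, note:Wendy
Event 7 (swap mirror<->note: now mirror:Wendy, note:Sybil). State: mirror:Wendy, note:Sybil
Event 8 (give note: Sybil -> Ivan). State: mirror:Wendy, note:Ivan
Event 9 (give mirror: Wendy -> Ivan). State: mirror:Ivan, note:Ivan
Event 10 (give note: Ivan -> Alice). State: mirror:Ivan, note:Alice
Event 11 (give mirror: Ivan -> Wendy). State: mirror:Wendy, note:Alice

Final state: mirror:Wendy, note:Alice
The mirror is held by Wendy.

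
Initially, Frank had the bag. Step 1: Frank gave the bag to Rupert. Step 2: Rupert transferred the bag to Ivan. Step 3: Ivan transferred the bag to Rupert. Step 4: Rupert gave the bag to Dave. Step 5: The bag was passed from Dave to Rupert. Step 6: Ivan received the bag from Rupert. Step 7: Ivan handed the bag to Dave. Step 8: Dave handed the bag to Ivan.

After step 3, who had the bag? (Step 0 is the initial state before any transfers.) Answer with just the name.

Tracking the bag holder through step 3:
After step 0 (start): Frank
After step 1: Rupert
After step 2: Ivan
After step 3: Rupert

At step 3, the holder is Rupert.

Answer: Rupert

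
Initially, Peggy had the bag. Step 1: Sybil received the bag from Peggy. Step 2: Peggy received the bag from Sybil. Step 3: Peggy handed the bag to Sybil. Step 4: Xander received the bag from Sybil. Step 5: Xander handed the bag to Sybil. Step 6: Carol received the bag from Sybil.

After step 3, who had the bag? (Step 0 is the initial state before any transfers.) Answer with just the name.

Answer: Sybil

Derivation:
Tracking the bag holder through step 3:
After step 0 (start): Peggy
After step 1: Sybil
After step 2: Peggy
After step 3: Sybil

At step 3, the holder is Sybil.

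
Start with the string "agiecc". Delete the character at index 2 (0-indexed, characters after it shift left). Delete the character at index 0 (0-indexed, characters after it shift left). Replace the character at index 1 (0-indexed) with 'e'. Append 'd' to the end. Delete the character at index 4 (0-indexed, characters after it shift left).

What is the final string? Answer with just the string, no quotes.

Applying each edit step by step:
Start: "agiecc"
Op 1 (delete idx 2 = 'i'): "agiecc" -> "agecc"
Op 2 (delete idx 0 = 'a'): "agecc" -> "gecc"
Op 3 (replace idx 1: 'e' -> 'e'): "gecc" -> "gecc"
Op 4 (append 'd'): "gecc" -> "geccd"
Op 5 (delete idx 4 = 'd'): "geccd" -> "gecc"

Answer: gecc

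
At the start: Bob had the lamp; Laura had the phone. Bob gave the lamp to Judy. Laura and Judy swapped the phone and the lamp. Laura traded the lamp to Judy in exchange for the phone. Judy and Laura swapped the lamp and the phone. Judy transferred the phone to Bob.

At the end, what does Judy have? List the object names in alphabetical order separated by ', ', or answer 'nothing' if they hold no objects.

Answer: nothing

Derivation:
Tracking all object holders:
Start: lamp:Bob, phone:Laura
Event 1 (give lamp: Bob -> Judy). State: lamp:Judy, phone:Laura
Event 2 (swap phone<->lamp: now phone:Judy, lamp:Laura). State: lamp:Laura, phone:Judy
Event 3 (swap lamp<->phone: now lamp:Judy, phone:Laura). State: lamp:Judy, phone:Laura
Event 4 (swap lamp<->phone: now lamp:Laura, phone:Judy). State: lamp:Laura, phone:Judy
Event 5 (give phone: Judy -> Bob). State: lamp:Laura, phone:Bob

Final state: lamp:Laura, phone:Bob
Judy holds: (nothing).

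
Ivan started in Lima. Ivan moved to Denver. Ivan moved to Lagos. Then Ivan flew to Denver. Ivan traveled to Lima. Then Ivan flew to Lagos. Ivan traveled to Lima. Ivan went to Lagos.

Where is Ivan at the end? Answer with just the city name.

Answer: Lagos

Derivation:
Tracking Ivan's location:
Start: Ivan is in Lima.
After move 1: Lima -> Denver. Ivan is in Denver.
After move 2: Denver -> Lagos. Ivan is in Lagos.
After move 3: Lagos -> Denver. Ivan is in Denver.
After move 4: Denver -> Lima. Ivan is in Lima.
After move 5: Lima -> Lagos. Ivan is in Lagos.
After move 6: Lagos -> Lima. Ivan is in Lima.
After move 7: Lima -> Lagos. Ivan is in Lagos.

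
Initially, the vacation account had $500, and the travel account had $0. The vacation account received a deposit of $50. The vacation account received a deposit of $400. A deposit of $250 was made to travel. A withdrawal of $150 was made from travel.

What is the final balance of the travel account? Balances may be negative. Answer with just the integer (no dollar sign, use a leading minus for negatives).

Answer: 100

Derivation:
Tracking account balances step by step:
Start: vacation=500, travel=0
Event 1 (deposit 50 to vacation): vacation: 500 + 50 = 550. Balances: vacation=550, travel=0
Event 2 (deposit 400 to vacation): vacation: 550 + 400 = 950. Balances: vacation=950, travel=0
Event 3 (deposit 250 to travel): travel: 0 + 250 = 250. Balances: vacation=950, travel=250
Event 4 (withdraw 150 from travel): travel: 250 - 150 = 100. Balances: vacation=950, travel=100

Final balance of travel: 100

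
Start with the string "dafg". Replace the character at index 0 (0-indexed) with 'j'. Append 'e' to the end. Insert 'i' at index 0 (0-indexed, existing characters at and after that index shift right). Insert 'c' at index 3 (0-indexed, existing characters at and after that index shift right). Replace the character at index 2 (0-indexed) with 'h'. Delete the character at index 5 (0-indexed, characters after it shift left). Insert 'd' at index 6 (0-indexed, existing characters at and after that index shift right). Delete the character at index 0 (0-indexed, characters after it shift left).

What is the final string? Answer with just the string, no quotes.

Answer: jhcfed

Derivation:
Applying each edit step by step:
Start: "dafg"
Op 1 (replace idx 0: 'd' -> 'j'): "dafg" -> "jafg"
Op 2 (append 'e'): "jafg" -> "jafge"
Op 3 (insert 'i' at idx 0): "jafge" -> "ijafge"
Op 4 (insert 'c' at idx 3): "ijafge" -> "ijacfge"
Op 5 (replace idx 2: 'a' -> 'h'): "ijacfge" -> "ijhcfge"
Op 6 (delete idx 5 = 'g'): "ijhcfge" -> "ijhcfe"
Op 7 (insert 'd' at idx 6): "ijhcfe" -> "ijhcfed"
Op 8 (delete idx 0 = 'i'): "ijhcfed" -> "jhcfed"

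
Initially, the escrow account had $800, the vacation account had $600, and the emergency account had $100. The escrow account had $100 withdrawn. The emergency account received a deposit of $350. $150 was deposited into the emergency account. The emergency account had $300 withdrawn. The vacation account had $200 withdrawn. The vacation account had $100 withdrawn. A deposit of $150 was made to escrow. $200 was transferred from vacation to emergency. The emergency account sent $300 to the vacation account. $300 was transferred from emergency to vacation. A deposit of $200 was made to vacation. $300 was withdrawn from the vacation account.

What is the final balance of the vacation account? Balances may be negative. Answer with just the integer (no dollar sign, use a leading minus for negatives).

Tracking account balances step by step:
Start: escrow=800, vacation=600, emergency=100
Event 1 (withdraw 100 from escrow): escrow: 800 - 100 = 700. Balances: escrow=700, vacation=600, emergency=100
Event 2 (deposit 350 to emergency): emergency: 100 + 350 = 450. Balances: escrow=700, vacation=600, emergency=450
Event 3 (deposit 150 to emergency): emergency: 450 + 150 = 600. Balances: escrow=700, vacation=600, emergency=600
Event 4 (withdraw 300 from emergency): emergency: 600 - 300 = 300. Balances: escrow=700, vacation=600, emergency=300
Event 5 (withdraw 200 from vacation): vacation: 600 - 200 = 400. Balances: escrow=700, vacation=400, emergency=300
Event 6 (withdraw 100 from vacation): vacation: 400 - 100 = 300. Balances: escrow=700, vacation=300, emergency=300
Event 7 (deposit 150 to escrow): escrow: 700 + 150 = 850. Balances: escrow=850, vacation=300, emergency=300
Event 8 (transfer 200 vacation -> emergency): vacation: 300 - 200 = 100, emergency: 300 + 200 = 500. Balances: escrow=850, vacation=100, emergency=500
Event 9 (transfer 300 emergency -> vacation): emergency: 500 - 300 = 200, vacation: 100 + 300 = 400. Balances: escrow=850, vacation=400, emergency=200
Event 10 (transfer 300 emergency -> vacation): emergency: 200 - 300 = -100, vacation: 400 + 300 = 700. Balances: escrow=850, vacation=700, emergency=-100
Event 11 (deposit 200 to vacation): vacation: 700 + 200 = 900. Balances: escrow=850, vacation=900, emergency=-100
Event 12 (withdraw 300 from vacation): vacation: 900 - 300 = 600. Balances: escrow=850, vacation=600, emergency=-100

Final balance of vacation: 600

Answer: 600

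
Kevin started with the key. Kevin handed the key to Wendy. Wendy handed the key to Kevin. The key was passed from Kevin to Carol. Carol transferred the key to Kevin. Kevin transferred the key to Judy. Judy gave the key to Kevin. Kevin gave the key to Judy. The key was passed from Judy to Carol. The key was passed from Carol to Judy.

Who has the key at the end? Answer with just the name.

Tracking the key through each event:
Start: Kevin has the key.
After event 1: Wendy has the key.
After event 2: Kevin has the key.
After event 3: Carol has the key.
After event 4: Kevin has the key.
After event 5: Judy has the key.
After event 6: Kevin has the key.
After event 7: Judy has the key.
After event 8: Carol has the key.
After event 9: Judy has the key.

Answer: Judy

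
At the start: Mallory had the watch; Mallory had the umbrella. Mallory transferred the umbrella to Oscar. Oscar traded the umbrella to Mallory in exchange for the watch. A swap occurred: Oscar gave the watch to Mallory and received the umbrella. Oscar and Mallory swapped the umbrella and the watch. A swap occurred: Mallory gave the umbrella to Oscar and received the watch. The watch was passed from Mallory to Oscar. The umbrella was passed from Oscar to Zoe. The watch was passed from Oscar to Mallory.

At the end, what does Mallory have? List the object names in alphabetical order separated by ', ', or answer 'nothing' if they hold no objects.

Tracking all object holders:
Start: watch:Mallory, umbrella:Mallory
Event 1 (give umbrella: Mallory -> Oscar). State: watch:Mallory, umbrella:Oscar
Event 2 (swap umbrella<->watch: now umbrella:Mallory, watch:Oscar). State: watch:Oscar, umbrella:Mallory
Event 3 (swap watch<->umbrella: now watch:Mallory, umbrella:Oscar). State: watch:Mallory, umbrella:Oscar
Event 4 (swap umbrella<->watch: now umbrella:Mallory, watch:Oscar). State: watch:Oscar, umbrella:Mallory
Event 5 (swap umbrella<->watch: now umbrella:Oscar, watch:Mallory). State: watch:Mallory, umbrella:Oscar
Event 6 (give watch: Mallory -> Oscar). State: watch:Oscar, umbrella:Oscar
Event 7 (give umbrella: Oscar -> Zoe). State: watch:Oscar, umbrella:Zoe
Event 8 (give watch: Oscar -> Mallory). State: watch:Mallory, umbrella:Zoe

Final state: watch:Mallory, umbrella:Zoe
Mallory holds: watch.

Answer: watch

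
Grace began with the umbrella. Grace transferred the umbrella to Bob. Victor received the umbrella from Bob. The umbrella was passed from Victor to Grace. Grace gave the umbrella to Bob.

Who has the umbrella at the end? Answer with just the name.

Tracking the umbrella through each event:
Start: Grace has the umbrella.
After event 1: Bob has the umbrella.
After event 2: Victor has the umbrella.
After event 3: Grace has the umbrella.
After event 4: Bob has the umbrella.

Answer: Bob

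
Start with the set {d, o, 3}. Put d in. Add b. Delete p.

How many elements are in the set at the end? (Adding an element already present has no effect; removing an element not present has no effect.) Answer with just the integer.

Answer: 4

Derivation:
Tracking the set through each operation:
Start: {3, d, o}
Event 1 (add d): already present, no change. Set: {3, d, o}
Event 2 (add b): added. Set: {3, b, d, o}
Event 3 (remove p): not present, no change. Set: {3, b, d, o}

Final set: {3, b, d, o} (size 4)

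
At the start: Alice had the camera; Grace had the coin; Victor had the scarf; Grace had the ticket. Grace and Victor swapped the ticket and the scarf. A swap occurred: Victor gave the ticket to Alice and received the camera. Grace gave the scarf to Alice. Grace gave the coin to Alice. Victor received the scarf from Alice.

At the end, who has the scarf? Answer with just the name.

Answer: Victor

Derivation:
Tracking all object holders:
Start: camera:Alice, coin:Grace, scarf:Victor, ticket:Grace
Event 1 (swap ticket<->scarf: now ticket:Victor, scarf:Grace). State: camera:Alice, coin:Grace, scarf:Grace, ticket:Victor
Event 2 (swap ticket<->camera: now ticket:Alice, camera:Victor). State: camera:Victor, coin:Grace, scarf:Grace, ticket:Alice
Event 3 (give scarf: Grace -> Alice). State: camera:Victor, coin:Grace, scarf:Alice, ticket:Alice
Event 4 (give coin: Grace -> Alice). State: camera:Victor, coin:Alice, scarf:Alice, ticket:Alice
Event 5 (give scarf: Alice -> Victor). State: camera:Victor, coin:Alice, scarf:Victor, ticket:Alice

Final state: camera:Victor, coin:Alice, scarf:Victor, ticket:Alice
The scarf is held by Victor.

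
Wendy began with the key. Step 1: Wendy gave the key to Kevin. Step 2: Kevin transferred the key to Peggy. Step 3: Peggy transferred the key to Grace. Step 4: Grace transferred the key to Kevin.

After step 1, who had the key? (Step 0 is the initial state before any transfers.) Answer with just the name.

Answer: Kevin

Derivation:
Tracking the key holder through step 1:
After step 0 (start): Wendy
After step 1: Kevin

At step 1, the holder is Kevin.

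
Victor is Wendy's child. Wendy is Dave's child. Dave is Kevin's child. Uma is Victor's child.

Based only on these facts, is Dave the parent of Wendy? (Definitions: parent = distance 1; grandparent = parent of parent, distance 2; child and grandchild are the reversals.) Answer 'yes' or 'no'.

Answer: yes

Derivation:
Reconstructing the parent chain from the given facts:
  Kevin -> Dave -> Wendy -> Victor -> Uma
(each arrow means 'parent of the next')
Positions in the chain (0 = top):
  position of Kevin: 0
  position of Dave: 1
  position of Wendy: 2
  position of Victor: 3
  position of Uma: 4

Dave is at position 1, Wendy is at position 2; signed distance (j - i) = 1.
'parent' requires j - i = 1. Actual distance is 1, so the relation HOLDS.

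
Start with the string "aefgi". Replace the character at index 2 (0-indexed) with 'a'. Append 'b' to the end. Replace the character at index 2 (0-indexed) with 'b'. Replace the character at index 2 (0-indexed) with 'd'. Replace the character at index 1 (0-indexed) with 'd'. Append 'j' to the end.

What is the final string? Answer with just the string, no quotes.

Answer: addgibj

Derivation:
Applying each edit step by step:
Start: "aefgi"
Op 1 (replace idx 2: 'f' -> 'a'): "aefgi" -> "aeagi"
Op 2 (append 'b'): "aeagi" -> "aeagib"
Op 3 (replace idx 2: 'a' -> 'b'): "aeagib" -> "aebgib"
Op 4 (replace idx 2: 'b' -> 'd'): "aebgib" -> "aedgib"
Op 5 (replace idx 1: 'e' -> 'd'): "aedgib" -> "addgib"
Op 6 (append 'j'): "addgib" -> "addgibj"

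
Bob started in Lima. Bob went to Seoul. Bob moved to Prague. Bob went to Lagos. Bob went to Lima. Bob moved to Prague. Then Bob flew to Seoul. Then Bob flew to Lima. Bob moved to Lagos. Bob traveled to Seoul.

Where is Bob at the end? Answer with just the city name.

Answer: Seoul

Derivation:
Tracking Bob's location:
Start: Bob is in Lima.
After move 1: Lima -> Seoul. Bob is in Seoul.
After move 2: Seoul -> Prague. Bob is in Prague.
After move 3: Prague -> Lagos. Bob is in Lagos.
After move 4: Lagos -> Lima. Bob is in Lima.
After move 5: Lima -> Prague. Bob is in Prague.
After move 6: Prague -> Seoul. Bob is in Seoul.
After move 7: Seoul -> Lima. Bob is in Lima.
After move 8: Lima -> Lagos. Bob is in Lagos.
After move 9: Lagos -> Seoul. Bob is in Seoul.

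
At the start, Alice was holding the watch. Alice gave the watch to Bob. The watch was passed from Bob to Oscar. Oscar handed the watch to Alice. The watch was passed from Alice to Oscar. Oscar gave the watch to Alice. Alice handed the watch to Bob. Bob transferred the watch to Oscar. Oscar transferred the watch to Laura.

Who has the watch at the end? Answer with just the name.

Answer: Laura

Derivation:
Tracking the watch through each event:
Start: Alice has the watch.
After event 1: Bob has the watch.
After event 2: Oscar has the watch.
After event 3: Alice has the watch.
After event 4: Oscar has the watch.
After event 5: Alice has the watch.
After event 6: Bob has the watch.
After event 7: Oscar has the watch.
After event 8: Laura has the watch.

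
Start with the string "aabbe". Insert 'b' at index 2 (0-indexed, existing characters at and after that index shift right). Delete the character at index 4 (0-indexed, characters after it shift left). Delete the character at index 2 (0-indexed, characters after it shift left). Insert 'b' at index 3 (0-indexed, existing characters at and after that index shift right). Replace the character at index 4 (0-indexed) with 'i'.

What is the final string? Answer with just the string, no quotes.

Applying each edit step by step:
Start: "aabbe"
Op 1 (insert 'b' at idx 2): "aabbe" -> "aabbbe"
Op 2 (delete idx 4 = 'b'): "aabbbe" -> "aabbe"
Op 3 (delete idx 2 = 'b'): "aabbe" -> "aabe"
Op 4 (insert 'b' at idx 3): "aabe" -> "aabbe"
Op 5 (replace idx 4: 'e' -> 'i'): "aabbe" -> "aabbi"

Answer: aabbi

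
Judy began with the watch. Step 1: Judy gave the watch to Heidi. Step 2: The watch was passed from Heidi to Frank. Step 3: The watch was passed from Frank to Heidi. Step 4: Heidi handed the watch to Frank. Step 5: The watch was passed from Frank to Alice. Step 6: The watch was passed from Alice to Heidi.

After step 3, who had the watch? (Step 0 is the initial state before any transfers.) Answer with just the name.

Answer: Heidi

Derivation:
Tracking the watch holder through step 3:
After step 0 (start): Judy
After step 1: Heidi
After step 2: Frank
After step 3: Heidi

At step 3, the holder is Heidi.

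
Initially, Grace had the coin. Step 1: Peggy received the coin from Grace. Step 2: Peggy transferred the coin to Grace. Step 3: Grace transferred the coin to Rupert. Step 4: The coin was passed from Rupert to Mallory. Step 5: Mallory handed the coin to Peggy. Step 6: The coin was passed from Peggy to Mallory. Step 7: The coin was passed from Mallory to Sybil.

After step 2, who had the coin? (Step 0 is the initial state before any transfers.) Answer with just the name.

Tracking the coin holder through step 2:
After step 0 (start): Grace
After step 1: Peggy
After step 2: Grace

At step 2, the holder is Grace.

Answer: Grace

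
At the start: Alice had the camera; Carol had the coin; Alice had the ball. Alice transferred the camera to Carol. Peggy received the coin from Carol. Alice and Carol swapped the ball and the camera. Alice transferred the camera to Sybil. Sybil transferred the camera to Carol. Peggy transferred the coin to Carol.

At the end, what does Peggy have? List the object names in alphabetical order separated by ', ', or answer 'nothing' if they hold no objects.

Answer: nothing

Derivation:
Tracking all object holders:
Start: camera:Alice, coin:Carol, ball:Alice
Event 1 (give camera: Alice -> Carol). State: camera:Carol, coin:Carol, ball:Alice
Event 2 (give coin: Carol -> Peggy). State: camera:Carol, coin:Peggy, ball:Alice
Event 3 (swap ball<->camera: now ball:Carol, camera:Alice). State: camera:Alice, coin:Peggy, ball:Carol
Event 4 (give camera: Alice -> Sybil). State: camera:Sybil, coin:Peggy, ball:Carol
Event 5 (give camera: Sybil -> Carol). State: camera:Carol, coin:Peggy, ball:Carol
Event 6 (give coin: Peggy -> Carol). State: camera:Carol, coin:Carol, ball:Carol

Final state: camera:Carol, coin:Carol, ball:Carol
Peggy holds: (nothing).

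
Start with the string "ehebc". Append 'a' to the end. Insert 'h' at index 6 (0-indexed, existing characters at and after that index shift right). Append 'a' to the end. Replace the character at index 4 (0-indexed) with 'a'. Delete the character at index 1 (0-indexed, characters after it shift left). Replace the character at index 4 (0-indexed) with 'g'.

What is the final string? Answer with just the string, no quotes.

Answer: eebagha

Derivation:
Applying each edit step by step:
Start: "ehebc"
Op 1 (append 'a'): "ehebc" -> "ehebca"
Op 2 (insert 'h' at idx 6): "ehebca" -> "ehebcah"
Op 3 (append 'a'): "ehebcah" -> "ehebcaha"
Op 4 (replace idx 4: 'c' -> 'a'): "ehebcaha" -> "ehebaaha"
Op 5 (delete idx 1 = 'h'): "ehebaaha" -> "eebaaha"
Op 6 (replace idx 4: 'a' -> 'g'): "eebaaha" -> "eebagha"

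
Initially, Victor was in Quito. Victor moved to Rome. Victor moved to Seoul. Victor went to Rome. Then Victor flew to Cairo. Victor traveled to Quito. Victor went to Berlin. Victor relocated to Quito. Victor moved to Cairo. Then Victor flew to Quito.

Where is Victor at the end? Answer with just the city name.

Answer: Quito

Derivation:
Tracking Victor's location:
Start: Victor is in Quito.
After move 1: Quito -> Rome. Victor is in Rome.
After move 2: Rome -> Seoul. Victor is in Seoul.
After move 3: Seoul -> Rome. Victor is in Rome.
After move 4: Rome -> Cairo. Victor is in Cairo.
After move 5: Cairo -> Quito. Victor is in Quito.
After move 6: Quito -> Berlin. Victor is in Berlin.
After move 7: Berlin -> Quito. Victor is in Quito.
After move 8: Quito -> Cairo. Victor is in Cairo.
After move 9: Cairo -> Quito. Victor is in Quito.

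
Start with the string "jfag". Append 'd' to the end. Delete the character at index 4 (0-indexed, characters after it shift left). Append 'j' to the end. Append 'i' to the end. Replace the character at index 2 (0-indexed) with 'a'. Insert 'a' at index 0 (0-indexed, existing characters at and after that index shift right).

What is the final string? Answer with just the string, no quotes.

Answer: ajfagji

Derivation:
Applying each edit step by step:
Start: "jfag"
Op 1 (append 'd'): "jfag" -> "jfagd"
Op 2 (delete idx 4 = 'd'): "jfagd" -> "jfag"
Op 3 (append 'j'): "jfag" -> "jfagj"
Op 4 (append 'i'): "jfagj" -> "jfagji"
Op 5 (replace idx 2: 'a' -> 'a'): "jfagji" -> "jfagji"
Op 6 (insert 'a' at idx 0): "jfagji" -> "ajfagji"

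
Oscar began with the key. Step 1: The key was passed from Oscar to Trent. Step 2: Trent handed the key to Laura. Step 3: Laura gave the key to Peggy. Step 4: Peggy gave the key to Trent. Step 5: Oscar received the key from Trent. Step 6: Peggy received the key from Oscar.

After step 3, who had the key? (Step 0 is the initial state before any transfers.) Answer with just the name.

Tracking the key holder through step 3:
After step 0 (start): Oscar
After step 1: Trent
After step 2: Laura
After step 3: Peggy

At step 3, the holder is Peggy.

Answer: Peggy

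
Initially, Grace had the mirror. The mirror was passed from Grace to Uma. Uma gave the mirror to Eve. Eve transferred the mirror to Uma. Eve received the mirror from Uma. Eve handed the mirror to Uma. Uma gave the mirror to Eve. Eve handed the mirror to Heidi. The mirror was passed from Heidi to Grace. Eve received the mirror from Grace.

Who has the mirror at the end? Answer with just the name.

Tracking the mirror through each event:
Start: Grace has the mirror.
After event 1: Uma has the mirror.
After event 2: Eve has the mirror.
After event 3: Uma has the mirror.
After event 4: Eve has the mirror.
After event 5: Uma has the mirror.
After event 6: Eve has the mirror.
After event 7: Heidi has the mirror.
After event 8: Grace has the mirror.
After event 9: Eve has the mirror.

Answer: Eve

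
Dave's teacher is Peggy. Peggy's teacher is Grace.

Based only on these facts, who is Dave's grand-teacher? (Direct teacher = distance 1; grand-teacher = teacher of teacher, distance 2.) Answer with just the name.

Reconstructing the teacher chain from the given facts:
  Grace -> Peggy -> Dave
(each arrow means 'teacher of the next')
Positions in the chain (0 = top):
  position of Grace: 0
  position of Peggy: 1
  position of Dave: 2

Dave is at position 2; the grand-teacher is 2 steps up the chain, i.e. position 0: Grace.

Answer: Grace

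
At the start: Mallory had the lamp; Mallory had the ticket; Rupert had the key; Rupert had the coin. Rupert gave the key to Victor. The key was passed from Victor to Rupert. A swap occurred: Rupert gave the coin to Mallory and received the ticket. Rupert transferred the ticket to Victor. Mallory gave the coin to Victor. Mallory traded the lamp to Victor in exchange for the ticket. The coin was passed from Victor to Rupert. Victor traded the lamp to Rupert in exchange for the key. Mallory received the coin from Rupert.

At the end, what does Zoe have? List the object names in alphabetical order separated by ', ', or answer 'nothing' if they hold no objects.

Answer: nothing

Derivation:
Tracking all object holders:
Start: lamp:Mallory, ticket:Mallory, key:Rupert, coin:Rupert
Event 1 (give key: Rupert -> Victor). State: lamp:Mallory, ticket:Mallory, key:Victor, coin:Rupert
Event 2 (give key: Victor -> Rupert). State: lamp:Mallory, ticket:Mallory, key:Rupert, coin:Rupert
Event 3 (swap coin<->ticket: now coin:Mallory, ticket:Rupert). State: lamp:Mallory, ticket:Rupert, key:Rupert, coin:Mallory
Event 4 (give ticket: Rupert -> Victor). State: lamp:Mallory, ticket:Victor, key:Rupert, coin:Mallory
Event 5 (give coin: Mallory -> Victor). State: lamp:Mallory, ticket:Victor, key:Rupert, coin:Victor
Event 6 (swap lamp<->ticket: now lamp:Victor, ticket:Mallory). State: lamp:Victor, ticket:Mallory, key:Rupert, coin:Victor
Event 7 (give coin: Victor -> Rupert). State: lamp:Victor, ticket:Mallory, key:Rupert, coin:Rupert
Event 8 (swap lamp<->key: now lamp:Rupert, key:Victor). State: lamp:Rupert, ticket:Mallory, key:Victor, coin:Rupert
Event 9 (give coin: Rupert -> Mallory). State: lamp:Rupert, ticket:Mallory, key:Victor, coin:Mallory

Final state: lamp:Rupert, ticket:Mallory, key:Victor, coin:Mallory
Zoe holds: (nothing).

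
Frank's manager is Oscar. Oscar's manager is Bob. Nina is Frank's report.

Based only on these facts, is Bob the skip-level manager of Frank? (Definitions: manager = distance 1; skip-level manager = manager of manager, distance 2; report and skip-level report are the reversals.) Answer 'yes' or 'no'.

Reconstructing the manager chain from the given facts:
  Bob -> Oscar -> Frank -> Nina
(each arrow means 'manager of the next')
Positions in the chain (0 = top):
  position of Bob: 0
  position of Oscar: 1
  position of Frank: 2
  position of Nina: 3

Bob is at position 0, Frank is at position 2; signed distance (j - i) = 2.
'skip-level manager' requires j - i = 2. Actual distance is 2, so the relation HOLDS.

Answer: yes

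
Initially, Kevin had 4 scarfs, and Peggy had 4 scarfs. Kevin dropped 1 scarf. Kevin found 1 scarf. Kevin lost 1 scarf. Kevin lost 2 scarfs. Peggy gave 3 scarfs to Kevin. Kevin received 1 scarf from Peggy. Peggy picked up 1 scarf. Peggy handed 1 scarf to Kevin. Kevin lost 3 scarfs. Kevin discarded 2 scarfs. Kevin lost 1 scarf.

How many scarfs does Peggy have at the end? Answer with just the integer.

Answer: 0

Derivation:
Tracking counts step by step:
Start: Kevin=4, Peggy=4
Event 1 (Kevin -1): Kevin: 4 -> 3. State: Kevin=3, Peggy=4
Event 2 (Kevin +1): Kevin: 3 -> 4. State: Kevin=4, Peggy=4
Event 3 (Kevin -1): Kevin: 4 -> 3. State: Kevin=3, Peggy=4
Event 4 (Kevin -2): Kevin: 3 -> 1. State: Kevin=1, Peggy=4
Event 5 (Peggy -> Kevin, 3): Peggy: 4 -> 1, Kevin: 1 -> 4. State: Kevin=4, Peggy=1
Event 6 (Peggy -> Kevin, 1): Peggy: 1 -> 0, Kevin: 4 -> 5. State: Kevin=5, Peggy=0
Event 7 (Peggy +1): Peggy: 0 -> 1. State: Kevin=5, Peggy=1
Event 8 (Peggy -> Kevin, 1): Peggy: 1 -> 0, Kevin: 5 -> 6. State: Kevin=6, Peggy=0
Event 9 (Kevin -3): Kevin: 6 -> 3. State: Kevin=3, Peggy=0
Event 10 (Kevin -2): Kevin: 3 -> 1. State: Kevin=1, Peggy=0
Event 11 (Kevin -1): Kevin: 1 -> 0. State: Kevin=0, Peggy=0

Peggy's final count: 0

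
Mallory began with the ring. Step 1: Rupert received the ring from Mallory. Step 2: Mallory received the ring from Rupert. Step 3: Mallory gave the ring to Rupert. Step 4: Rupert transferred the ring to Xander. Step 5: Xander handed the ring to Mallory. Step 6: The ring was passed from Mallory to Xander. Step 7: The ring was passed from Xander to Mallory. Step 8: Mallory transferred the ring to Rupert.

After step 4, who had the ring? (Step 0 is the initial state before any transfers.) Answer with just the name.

Answer: Xander

Derivation:
Tracking the ring holder through step 4:
After step 0 (start): Mallory
After step 1: Rupert
After step 2: Mallory
After step 3: Rupert
After step 4: Xander

At step 4, the holder is Xander.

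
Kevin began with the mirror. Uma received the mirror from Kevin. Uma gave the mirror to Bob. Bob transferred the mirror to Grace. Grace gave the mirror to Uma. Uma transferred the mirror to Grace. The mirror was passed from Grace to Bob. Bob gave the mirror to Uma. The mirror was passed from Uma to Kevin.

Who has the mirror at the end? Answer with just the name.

Tracking the mirror through each event:
Start: Kevin has the mirror.
After event 1: Uma has the mirror.
After event 2: Bob has the mirror.
After event 3: Grace has the mirror.
After event 4: Uma has the mirror.
After event 5: Grace has the mirror.
After event 6: Bob has the mirror.
After event 7: Uma has the mirror.
After event 8: Kevin has the mirror.

Answer: Kevin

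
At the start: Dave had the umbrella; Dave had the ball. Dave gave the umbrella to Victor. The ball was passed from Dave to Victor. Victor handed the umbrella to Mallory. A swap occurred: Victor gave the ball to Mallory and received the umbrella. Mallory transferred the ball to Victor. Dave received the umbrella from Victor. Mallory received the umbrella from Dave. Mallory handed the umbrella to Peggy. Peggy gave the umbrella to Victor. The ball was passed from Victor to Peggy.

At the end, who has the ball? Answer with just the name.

Tracking all object holders:
Start: umbrella:Dave, ball:Dave
Event 1 (give umbrella: Dave -> Victor). State: umbrella:Victor, ball:Dave
Event 2 (give ball: Dave -> Victor). State: umbrella:Victor, ball:Victor
Event 3 (give umbrella: Victor -> Mallory). State: umbrella:Mallory, ball:Victor
Event 4 (swap ball<->umbrella: now ball:Mallory, umbrella:Victor). State: umbrella:Victor, ball:Mallory
Event 5 (give ball: Mallory -> Victor). State: umbrella:Victor, ball:Victor
Event 6 (give umbrella: Victor -> Dave). State: umbrella:Dave, ball:Victor
Event 7 (give umbrella: Dave -> Mallory). State: umbrella:Mallory, ball:Victor
Event 8 (give umbrella: Mallory -> Peggy). State: umbrella:Peggy, ball:Victor
Event 9 (give umbrella: Peggy -> Victor). State: umbrella:Victor, ball:Victor
Event 10 (give ball: Victor -> Peggy). State: umbrella:Victor, ball:Peggy

Final state: umbrella:Victor, ball:Peggy
The ball is held by Peggy.

Answer: Peggy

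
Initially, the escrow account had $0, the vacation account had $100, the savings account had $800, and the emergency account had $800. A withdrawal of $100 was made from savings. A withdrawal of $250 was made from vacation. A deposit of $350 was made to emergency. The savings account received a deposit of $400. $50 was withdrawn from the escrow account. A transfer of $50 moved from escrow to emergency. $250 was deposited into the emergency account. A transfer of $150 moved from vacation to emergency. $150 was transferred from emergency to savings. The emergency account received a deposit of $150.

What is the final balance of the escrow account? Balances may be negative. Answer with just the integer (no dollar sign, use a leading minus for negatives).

Tracking account balances step by step:
Start: escrow=0, vacation=100, savings=800, emergency=800
Event 1 (withdraw 100 from savings): savings: 800 - 100 = 700. Balances: escrow=0, vacation=100, savings=700, emergency=800
Event 2 (withdraw 250 from vacation): vacation: 100 - 250 = -150. Balances: escrow=0, vacation=-150, savings=700, emergency=800
Event 3 (deposit 350 to emergency): emergency: 800 + 350 = 1150. Balances: escrow=0, vacation=-150, savings=700, emergency=1150
Event 4 (deposit 400 to savings): savings: 700 + 400 = 1100. Balances: escrow=0, vacation=-150, savings=1100, emergency=1150
Event 5 (withdraw 50 from escrow): escrow: 0 - 50 = -50. Balances: escrow=-50, vacation=-150, savings=1100, emergency=1150
Event 6 (transfer 50 escrow -> emergency): escrow: -50 - 50 = -100, emergency: 1150 + 50 = 1200. Balances: escrow=-100, vacation=-150, savings=1100, emergency=1200
Event 7 (deposit 250 to emergency): emergency: 1200 + 250 = 1450. Balances: escrow=-100, vacation=-150, savings=1100, emergency=1450
Event 8 (transfer 150 vacation -> emergency): vacation: -150 - 150 = -300, emergency: 1450 + 150 = 1600. Balances: escrow=-100, vacation=-300, savings=1100, emergency=1600
Event 9 (transfer 150 emergency -> savings): emergency: 1600 - 150 = 1450, savings: 1100 + 150 = 1250. Balances: escrow=-100, vacation=-300, savings=1250, emergency=1450
Event 10 (deposit 150 to emergency): emergency: 1450 + 150 = 1600. Balances: escrow=-100, vacation=-300, savings=1250, emergency=1600

Final balance of escrow: -100

Answer: -100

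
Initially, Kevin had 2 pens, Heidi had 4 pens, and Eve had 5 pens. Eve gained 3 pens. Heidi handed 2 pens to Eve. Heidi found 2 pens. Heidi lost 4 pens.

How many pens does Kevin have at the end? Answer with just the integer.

Answer: 2

Derivation:
Tracking counts step by step:
Start: Kevin=2, Heidi=4, Eve=5
Event 1 (Eve +3): Eve: 5 -> 8. State: Kevin=2, Heidi=4, Eve=8
Event 2 (Heidi -> Eve, 2): Heidi: 4 -> 2, Eve: 8 -> 10. State: Kevin=2, Heidi=2, Eve=10
Event 3 (Heidi +2): Heidi: 2 -> 4. State: Kevin=2, Heidi=4, Eve=10
Event 4 (Heidi -4): Heidi: 4 -> 0. State: Kevin=2, Heidi=0, Eve=10

Kevin's final count: 2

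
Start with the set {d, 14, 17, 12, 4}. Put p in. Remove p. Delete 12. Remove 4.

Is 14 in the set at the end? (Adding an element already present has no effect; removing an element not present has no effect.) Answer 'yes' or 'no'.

Answer: yes

Derivation:
Tracking the set through each operation:
Start: {12, 14, 17, 4, d}
Event 1 (add p): added. Set: {12, 14, 17, 4, d, p}
Event 2 (remove p): removed. Set: {12, 14, 17, 4, d}
Event 3 (remove 12): removed. Set: {14, 17, 4, d}
Event 4 (remove 4): removed. Set: {14, 17, d}

Final set: {14, 17, d} (size 3)
14 is in the final set.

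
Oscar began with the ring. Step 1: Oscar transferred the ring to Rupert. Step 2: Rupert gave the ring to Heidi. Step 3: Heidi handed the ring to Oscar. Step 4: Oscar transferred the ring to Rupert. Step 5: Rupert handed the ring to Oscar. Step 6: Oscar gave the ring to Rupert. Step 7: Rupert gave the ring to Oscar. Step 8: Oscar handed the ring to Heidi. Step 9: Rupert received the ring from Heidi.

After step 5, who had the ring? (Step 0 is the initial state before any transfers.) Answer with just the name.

Tracking the ring holder through step 5:
After step 0 (start): Oscar
After step 1: Rupert
After step 2: Heidi
After step 3: Oscar
After step 4: Rupert
After step 5: Oscar

At step 5, the holder is Oscar.

Answer: Oscar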